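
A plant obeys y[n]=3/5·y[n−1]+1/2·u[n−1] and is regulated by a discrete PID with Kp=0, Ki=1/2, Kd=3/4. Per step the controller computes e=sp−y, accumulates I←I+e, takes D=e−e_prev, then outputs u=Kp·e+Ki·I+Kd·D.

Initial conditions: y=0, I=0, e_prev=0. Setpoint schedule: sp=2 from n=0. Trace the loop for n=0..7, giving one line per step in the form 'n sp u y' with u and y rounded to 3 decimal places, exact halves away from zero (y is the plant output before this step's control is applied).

(exact arithmetic carried between steps; '≈' marks a value shown rounded to 6 d.p. or computed from one; I and e_prev carry over from the previous line; the table rounds u and y to 3 d.p., halves away from zero)
n=0: y=0, sp=2, e=sp−y=2; I=2, D=e−e_prev=2; u=0·2+1/2·2+3/4·2=2.5; next y=3/5·0+1/2·2.5=1.25
n=1: y=1.25, sp=2, e=sp−y=0.75; I=2.75, D=e−e_prev=-1.25; u=0·0.75+1/2·2.75+3/4·(-1.25)=0.4375; next y=3/5·1.25+1/2·0.4375=0.96875
n=2: y=0.96875, sp=2, e=sp−y=1.03125; I=3.78125, D=e−e_prev=0.28125; u=0·1.03125+1/2·3.78125+3/4·0.28125≈2.101563; next y=3/5·0.96875+1/2·2.101563≈1.632031
n=3: y≈1.632031, sp=2, e=sp−y≈0.367969; I≈4.149219, D=e−e_prev≈-0.663281; u=0·0.367969+1/2·4.149219+3/4·(-0.663281)≈1.577148; next y=3/5·1.632031+1/2·1.577148≈1.767793
n=4: y≈1.767793, sp=2, e=sp−y≈0.232207; I≈4.381426, D=e−e_prev≈-0.135762; u=0·0.232207+1/2·4.381426+3/4·(-0.135762)≈2.088892; next y=3/5·1.767793+1/2·2.088892≈2.105122
n=5: y≈2.105122, sp=2, e=sp−y≈-0.105122; I≈4.276304, D=e−e_prev≈-0.337329; u=0·(-0.105122)+1/2·4.276304+3/4·(-0.337329)≈1.885156; next y=3/5·2.105122+1/2·1.885156≈2.205651
n=6: y≈2.205651, sp=2, e=sp−y≈-0.205651; I≈4.070653, D=e−e_prev≈-0.100529; u=0·(-0.205651)+1/2·4.070653+3/4·(-0.100529)≈1.959930; next y=3/5·2.205651+1/2·1.959930≈2.303355
n=7: y≈2.303355, sp=2, e=sp−y≈-0.303355; I≈3.767298, D=e−e_prev≈-0.097705; u=0·(-0.303355)+1/2·3.767298+3/4·(-0.097705)≈1.810371; next y=3/5·2.303355+1/2·1.810371≈2.287199

0 2 2.500 0.000
1 2 0.438 1.250
2 2 2.102 0.969
3 2 1.577 1.632
4 2 2.089 1.768
5 2 1.885 2.105
6 2 1.960 2.206
7 2 1.810 2.303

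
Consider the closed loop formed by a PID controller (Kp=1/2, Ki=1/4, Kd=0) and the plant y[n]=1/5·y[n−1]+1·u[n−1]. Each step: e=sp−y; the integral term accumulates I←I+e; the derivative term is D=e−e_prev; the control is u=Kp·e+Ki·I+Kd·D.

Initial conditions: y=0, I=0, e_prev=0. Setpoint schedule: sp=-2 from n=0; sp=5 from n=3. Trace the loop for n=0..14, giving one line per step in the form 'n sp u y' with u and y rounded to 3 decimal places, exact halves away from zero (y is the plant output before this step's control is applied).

0 -2 -1.500 0.000
1 -2 -0.875 -1.500
2 -2 -1.244 -1.175
3 5 4.028 -1.479
4 5 1.739 3.732
5 5 2.991 2.486
6 5 2.868 3.488
7 5 3.188 3.565
8 5 3.295 3.901
9 5 3.439 4.075
10 5 3.536 4.254
11 5 3.623 4.387
12 5 3.691 4.500
13 5 3.748 4.591
14 5 3.794 4.666

(exact arithmetic carried between steps; '≈' marks a value shown rounded to 6 d.p. or computed from one; I and e_prev carry over from the previous line; the table rounds u and y to 3 d.p., halves away from zero)
n=0: y=0, sp=-2, e=sp−y=-2; I=-2, D=e−e_prev=-2; u=1/2·(-2)+1/4·(-2)+0·(-2)=-1.5; next y=1/5·0+1·(-1.5)=-1.5
n=1: y=-1.5, sp=-2, e=sp−y=-0.5; I=-2.5, D=e−e_prev=1.5; u=1/2·(-0.5)+1/4·(-2.5)+0·1.5=-0.875; next y=1/5·(-1.5)+1·(-0.875)=-1.175
n=2: y=-1.175, sp=-2, e=sp−y=-0.825; I=-3.325, D=e−e_prev=-0.325; u=1/2·(-0.825)+1/4·(-3.325)+0·(-0.325)=-1.24375; next y=1/5·(-1.175)+1·(-1.24375)=-1.47875
n=3: y=-1.47875, sp=5, e=sp−y=6.47875; I=3.15375, D=e−e_prev=7.30375; u=1/2·6.47875+1/4·3.15375+0·7.30375≈4.027813; next y=1/5·(-1.47875)+1·4.027813≈3.732063
n=4: y≈3.732063, sp=5, e=sp−y≈1.267938; I≈4.421688, D=e−e_prev≈-5.210813; u=1/2·1.267938+1/4·4.421688+0·(-5.210813)≈1.739391; next y=1/5·3.732063+1·1.739391≈2.485803
n=5: y≈2.485803, sp=5, e=sp−y≈2.514197; I≈6.935884, D=e−e_prev≈1.246259; u=1/2·2.514197+1/4·6.935884+0·1.246259≈2.991070; next y=1/5·2.485803+1·2.991070≈3.488230
n=6: y≈3.488230, sp=5, e=sp−y≈1.511770; I≈8.447654, D=e−e_prev≈-1.002427; u=1/2·1.511770+1/4·8.447654+0·(-1.002427)≈2.867798; next y=1/5·3.488230+1·2.867798≈3.565445
n=7: y≈3.565445, sp=5, e=sp−y≈1.434555; I≈9.882210, D=e−e_prev≈-0.077214; u=1/2·1.434555+1/4·9.882210+0·(-0.077214)≈3.187830; next y=1/5·3.565445+1·3.187830≈3.900919
n=8: y≈3.900919, sp=5, e=sp−y≈1.099081; I≈10.981291, D=e−e_prev≈-0.335475; u=1/2·1.099081+1/4·10.981291+0·(-0.335475)≈3.294863; next y=1/5·3.900919+1·3.294863≈4.075047
n=9: y≈4.075047, sp=5, e=sp−y≈0.924953; I≈11.906244, D=e−e_prev≈-0.174128; u=1/2·0.924953+1/4·11.906244+0·(-0.174128)≈3.439037; next y=1/5·4.075047+1·3.439037≈4.254047
n=10: y≈4.254047, sp=5, e=sp−y≈0.745953; I≈12.652197, D=e−e_prev≈-0.179000; u=1/2·0.745953+1/4·12.652197+0·(-0.179000)≈3.536026; next y=1/5·4.254047+1·3.536026≈4.386835
n=11: y≈4.386835, sp=5, e=sp−y≈0.613165; I≈13.265362, D=e−e_prev≈-0.132788; u=1/2·0.613165+1/4·13.265362+0·(-0.132788)≈3.622923; next y=1/5·4.386835+1·3.622923≈4.500290
n=12: y≈4.500290, sp=5, e=sp−y≈0.499710; I≈13.765072, D=e−e_prev≈-0.113455; u=1/2·0.499710+1/4·13.765072+0·(-0.113455)≈3.691123; next y=1/5·4.500290+1·3.691123≈4.591181
n=13: y≈4.591181, sp=5, e=sp−y≈0.408819; I≈14.173891, D=e−e_prev≈-0.090891; u=1/2·0.408819+1/4·14.173891+0·(-0.090891)≈3.747882; next y=1/5·4.591181+1·3.747882≈4.666118
n=14: y≈4.666118, sp=5, e=sp−y≈0.333882; I≈14.507772, D=e−e_prev≈-0.074937; u=1/2·0.333882+1/4·14.507772+0·(-0.074937)≈3.793884; next y=1/5·4.666118+1·3.793884≈4.727108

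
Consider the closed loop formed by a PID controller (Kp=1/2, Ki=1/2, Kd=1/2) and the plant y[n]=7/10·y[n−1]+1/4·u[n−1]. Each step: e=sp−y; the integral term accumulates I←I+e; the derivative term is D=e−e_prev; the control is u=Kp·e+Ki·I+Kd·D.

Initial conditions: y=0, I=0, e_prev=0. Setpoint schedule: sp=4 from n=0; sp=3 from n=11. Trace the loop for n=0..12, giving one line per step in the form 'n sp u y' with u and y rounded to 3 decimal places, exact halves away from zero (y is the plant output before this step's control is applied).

0 4 6.000 0.000
1 4 3.750 1.500
2 4 5.019 1.988
3 4 5.281 2.646
4 4 5.498 3.172
5 4 5.541 3.595
6 4 5.494 3.902
7 4 5.392 4.105
8 4 5.266 4.221
9 4 5.139 4.272
10 4 5.023 4.275
11 3 3.427 4.248
12 3 3.916 3.831

(exact arithmetic carried between steps; '≈' marks a value shown rounded to 6 d.p. or computed from one; I and e_prev carry over from the previous line; the table rounds u and y to 3 d.p., halves away from zero)
n=0: y=0, sp=4, e=sp−y=4; I=4, D=e−e_prev=4; u=1/2·4+1/2·4+1/2·4=6; next y=7/10·0+1/4·6=1.5
n=1: y=1.5, sp=4, e=sp−y=2.5; I=6.5, D=e−e_prev=-1.5; u=1/2·2.5+1/2·6.5+1/2·(-1.5)=3.75; next y=7/10·1.5+1/4·3.75=1.9875
n=2: y=1.9875, sp=4, e=sp−y=2.0125; I=8.5125, D=e−e_prev=-0.4875; u=1/2·2.0125+1/2·8.5125+1/2·(-0.4875)=5.01875; next y=7/10·1.9875+1/4·5.01875≈2.645938
n=3: y≈2.645938, sp=4, e=sp−y≈1.354063; I≈9.866563, D=e−e_prev≈-0.658438; u=1/2·1.354063+1/2·9.866563+1/2·(-0.658438)≈5.281094; next y=7/10·2.645938+1/4·5.281094≈3.172430
n=4: y≈3.172430, sp=4, e=sp−y≈0.827570; I≈10.694133, D=e−e_prev≈-0.526492; u=1/2·0.827570+1/2·10.694133+1/2·(-0.526492)≈5.497605; next y=7/10·3.172430+1/4·5.497605≈3.595102
n=5: y≈3.595102, sp=4, e=sp−y≈0.404898; I≈11.099031, D=e−e_prev≈-0.422672; u=1/2·0.404898+1/2·11.099031+1/2·(-0.422672)≈5.540628; next y=7/10·3.595102+1/4·5.540628≈3.901729
n=6: y≈3.901729, sp=4, e=sp−y≈0.098271; I≈11.197302, D=e−e_prev≈-0.306626; u=1/2·0.098271+1/2·11.197302+1/2·(-0.306626)≈5.494474; next y=7/10·3.901729+1/4·5.494474≈4.104828
n=7: y≈4.104828, sp=4, e=sp−y≈-0.104828; I≈11.092474, D=e−e_prev≈-0.203100; u=1/2·(-0.104828)+1/2·11.092474+1/2·(-0.203100)≈5.392273; next y=7/10·4.104828+1/4·5.392273≈4.221448
n=8: y≈4.221448, sp=4, e=sp−y≈-0.221448; I≈10.871026, D=e−e_prev≈-0.116620; u=1/2·(-0.221448)+1/2·10.871026+1/2·(-0.116620)≈5.266479; next y=7/10·4.221448+1/4·5.266479≈4.271633
n=9: y≈4.271633, sp=4, e=sp−y≈-0.271633; I≈10.599392, D=e−e_prev≈-0.050185; u=1/2·(-0.271633)+1/2·10.599392+1/2·(-0.050185)≈5.138787; next y=7/10·4.271633+1/4·5.138787≈4.274840
n=10: y≈4.274840, sp=4, e=sp−y≈-0.274840; I≈10.324552, D=e−e_prev≈-0.003207; u=1/2·(-0.274840)+1/2·10.324552+1/2·(-0.003207)≈5.023253; next y=7/10·4.274840+1/4·5.023253≈4.248201
n=11: y≈4.248201, sp=3, e=sp−y≈-1.248201; I≈9.076351, D=e−e_prev≈-0.973361; u=1/2·(-1.248201)+1/2·9.076351+1/2·(-0.973361)≈3.427394; next y=7/10·4.248201+1/4·3.427394≈3.830589
n=12: y≈3.830589, sp=3, e=sp−y≈-0.830589; I≈8.245762, D=e−e_prev≈0.417612; u=1/2·(-0.830589)+1/2·8.245762+1/2·0.417612≈3.916392; next y=7/10·3.830589+1/4·3.916392≈3.660511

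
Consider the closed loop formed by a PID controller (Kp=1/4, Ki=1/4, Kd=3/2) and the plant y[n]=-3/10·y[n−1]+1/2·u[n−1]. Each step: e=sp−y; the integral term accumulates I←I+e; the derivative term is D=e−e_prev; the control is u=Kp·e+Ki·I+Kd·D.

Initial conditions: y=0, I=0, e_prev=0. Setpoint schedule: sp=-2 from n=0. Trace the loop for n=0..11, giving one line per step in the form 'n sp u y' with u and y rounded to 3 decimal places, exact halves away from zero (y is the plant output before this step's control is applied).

0 -2 -4.000 0.000
1 -2 2.500 -2.000
2 -2 -8.200 1.850
3 -2 9.623 -4.655
4 -2 -21.197 6.208
5 -2 30.382 -12.461
6 -2 -57.785 18.929
7 -2 91.069 -34.571
8 -2 -161.994 55.906
9 -2 266.595 -97.769
10 -2 -460.769 162.628
11 -2 772.273 -279.173

(exact arithmetic carried between steps; '≈' marks a value shown rounded to 6 d.p. or computed from one; I and e_prev carry over from the previous line; the table rounds u and y to 3 d.p., halves away from zero)
n=0: y=0, sp=-2, e=sp−y=-2; I=-2, D=e−e_prev=-2; u=1/4·(-2)+1/4·(-2)+3/2·(-2)=-4; next y=-3/10·0+1/2·(-4)=-2
n=1: y=-2, sp=-2, e=sp−y=0; I=-2, D=e−e_prev=2; u=1/4·0+1/4·(-2)+3/2·2=2.5; next y=-3/10·(-2)+1/2·2.5=1.85
n=2: y=1.85, sp=-2, e=sp−y=-3.85; I=-5.85, D=e−e_prev=-3.85; u=1/4·(-3.85)+1/4·(-5.85)+3/2·(-3.85)=-8.2; next y=-3/10·1.85+1/2·(-8.2)=-4.655
n=3: y=-4.655, sp=-2, e=sp−y=2.655; I=-3.195, D=e−e_prev=6.505; u=1/4·2.655+1/4·(-3.195)+3/2·6.505=9.6225; next y=-3/10·(-4.655)+1/2·9.6225=6.20775
n=4: y=6.20775, sp=-2, e=sp−y=-8.20775; I=-11.40275, D=e−e_prev=-10.86275; u=1/4·(-8.20775)+1/4·(-11.40275)+3/2·(-10.86275)=-21.19675; next y=-3/10·6.20775+1/2·(-21.19675)=-12.4607
n=5: y=-12.4607, sp=-2, e=sp−y=10.4607; I=-0.94205, D=e−e_prev=18.66845; u=1/4·10.4607+1/4·(-0.94205)+3/2·18.66845≈30.382338; next y=-3/10·(-12.4607)+1/2·30.382338≈18.929379
n=6: y≈18.929379, sp=-2, e=sp−y≈-20.929379; I≈-21.871429, D=e−e_prev≈-31.390079; u=1/4·(-20.929379)+1/4·(-21.871429)+3/2·(-31.390079)≈-57.78532; next y=-3/10·18.929379+1/2·(-57.78532)≈-34.571474
n=7: y≈-34.571474, sp=-2, e=sp−y≈32.571474; I≈10.700045, D=e−e_prev≈53.500852; u=1/4·32.571474+1/4·10.700045+3/2·53.500852≈91.069158; next y=-3/10·(-34.571474)+1/2·91.069158≈55.906021
n=8: y≈55.906021, sp=-2, e=sp−y≈-57.906021; I≈-47.205976, D=e−e_prev≈-90.477495; u=1/4·(-57.906021)+1/4·(-47.205976)+3/2·(-90.477495)≈-161.994242; next y=-3/10·55.906021+1/2·(-161.994242)≈-97.768927
n=9: y≈-97.768927, sp=-2, e=sp−y≈95.768927; I≈48.562951, D=e−e_prev≈153.674948; u=1/4·95.768927+1/4·48.562951+3/2·153.674948≈266.595392; next y=-3/10·(-97.768927)+1/2·266.595392≈162.628374
n=10: y≈162.628374, sp=-2, e=sp−y≈-164.628374; I≈-116.065423, D=e−e_prev≈-260.397301; u=1/4·(-164.628374)+1/4·(-116.065423)+3/2·(-260.397301)≈-460.769401; next y=-3/10·162.628374+1/2·(-460.769401)≈-279.173213
n=11: y≈-279.173213, sp=-2, e=sp−y≈277.173213; I≈161.107790, D=e−e_prev≈441.801587; u=1/4·277.173213+1/4·161.107790+3/2·441.801587≈772.272631; next y=-3/10·(-279.173213)+1/2·772.272631≈469.888279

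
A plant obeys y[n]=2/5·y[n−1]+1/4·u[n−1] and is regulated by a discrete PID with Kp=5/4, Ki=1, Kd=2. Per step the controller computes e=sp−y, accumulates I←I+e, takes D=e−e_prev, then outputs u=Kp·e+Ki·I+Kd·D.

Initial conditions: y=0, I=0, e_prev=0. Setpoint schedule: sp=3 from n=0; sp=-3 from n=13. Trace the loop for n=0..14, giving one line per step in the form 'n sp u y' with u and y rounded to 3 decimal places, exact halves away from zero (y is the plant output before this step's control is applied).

0 3 12.750 0.000
1 3 -3.797 3.188
2 3 14.553 0.326
3 3 -3.128 3.769
4 3 15.922 0.725
5 3 -2.957 4.271
6 3 16.895 0.969
7 3 -3.157 4.611
8 3 17.630 1.055
9 3 -3.579 4.830
10 3 18.258 1.037
11 3 -4.118 4.979
12 3 18.860 0.962
13 -3 -30.222 5.100
14 -3 27.069 -5.515

(exact arithmetic carried between steps; '≈' marks a value shown rounded to 6 d.p. or computed from one; I and e_prev carry over from the previous line; the table rounds u and y to 3 d.p., halves away from zero)
n=0: y=0, sp=3, e=sp−y=3; I=3, D=e−e_prev=3; u=5/4·3+1·3+2·3=12.75; next y=2/5·0+1/4·12.75=3.1875
n=1: y=3.1875, sp=3, e=sp−y=-0.1875; I=2.8125, D=e−e_prev=-3.1875; u=5/4·(-0.1875)+1·2.8125+2·(-3.1875)=-3.796875; next y=2/5·3.1875+1/4·(-3.796875)≈0.325781
n=2: y≈0.325781, sp=3, e=sp−y≈2.674219; I≈5.486719, D=e−e_prev≈2.861719; u=5/4·2.674219+1·5.486719+2·2.861719≈14.552930; next y=2/5·0.325781+1/4·14.552930≈3.768545
n=3: y≈3.768545, sp=3, e=sp−y≈-0.768545; I≈4.718174, D=e−e_prev≈-3.442764; u=5/4·(-0.768545)+1·4.718174+2·(-3.442764)≈-3.128035; next y=2/5·3.768545+1/4·(-3.128035)≈0.725409
n=4: y≈0.725409, sp=3, e=sp−y≈2.274591; I≈6.992765, D=e−e_prev≈3.043136; u=5/4·2.274591+1·6.992765+2·3.043136≈15.922274; next y=2/5·0.725409+1/4·15.922274≈4.270732
n=5: y≈4.270732, sp=3, e=sp−y≈-1.270732; I≈5.722032, D=e−e_prev≈-3.545323; u=5/4·(-1.270732)+1·5.722032+2·(-3.545323)≈-2.957029; next y=2/5·4.270732+1/4·(-2.957029)≈0.969036
n=6: y≈0.969036, sp=3, e=sp−y≈2.030964; I≈7.752997, D=e−e_prev≈3.301697; u=5/4·2.030964+1·7.752997+2·3.301697≈16.895095; next y=2/5·0.969036+1/4·16.895095≈4.611388
n=7: y≈4.611388, sp=3, e=sp−y≈-1.611388; I≈6.141609, D=e−e_prev≈-3.642352; u=5/4·(-1.611388)+1·6.141609+2·(-3.642352)≈-3.157331; next y=2/5·4.611388+1/4·(-3.157331)≈1.055222
n=8: y≈1.055222, sp=3, e=sp−y≈1.944778; I≈8.086386, D=e−e_prev≈3.556166; u=5/4·1.944778+1·8.086386+2·3.556166≈17.629690; next y=2/5·1.055222+1/4·17.629690≈4.829511
n=9: y≈4.829511, sp=3, e=sp−y≈-1.829511; I≈6.256875, D=e−e_prev≈-3.774289; u=5/4·(-1.829511)+1·6.256875+2·(-3.774289)≈-3.578592; next y=2/5·4.829511+1/4·(-3.578592)≈1.037156
n=10: y≈1.037156, sp=3, e=sp−y≈1.962844; I≈8.219718, D=e−e_prev≈3.792355; u=5/4·1.962844+1·8.219718+2·3.792355≈18.257982; next y=2/5·1.037156+1/4·18.257982≈4.979358
n=11: y≈4.979358, sp=3, e=sp−y≈-1.979358; I≈6.240360, D=e−e_prev≈-3.942202; u=5/4·(-1.979358)+1·6.240360+2·(-3.942202)≈-4.118241; next y=2/5·4.979358+1/4·(-4.118241)≈0.962183
n=12: y≈0.962183, sp=3, e=sp−y≈2.037817; I≈8.278177, D=e−e_prev≈4.017175; u=5/4·2.037817+1·8.278177+2·4.017175≈18.859799; next y=2/5·0.962183+1/4·18.859799≈5.099823
n=13: y≈5.099823, sp=-3, e=sp−y≈-8.099823; I≈0.178354, D=e−e_prev≈-10.137640; u=5/4·(-8.099823)+1·0.178354+2·(-10.137640)≈-30.221704; next y=2/5·5.099823+1/4·(-30.221704)≈-5.515497
n=14: y≈-5.515497, sp=-3, e=sp−y≈2.515497; I≈2.693851, D=e−e_prev≈10.615320; u=5/4·2.515497+1·2.693851+2·10.615320≈27.068862; next y=2/5·(-5.515497)+1/4·27.068862≈4.561017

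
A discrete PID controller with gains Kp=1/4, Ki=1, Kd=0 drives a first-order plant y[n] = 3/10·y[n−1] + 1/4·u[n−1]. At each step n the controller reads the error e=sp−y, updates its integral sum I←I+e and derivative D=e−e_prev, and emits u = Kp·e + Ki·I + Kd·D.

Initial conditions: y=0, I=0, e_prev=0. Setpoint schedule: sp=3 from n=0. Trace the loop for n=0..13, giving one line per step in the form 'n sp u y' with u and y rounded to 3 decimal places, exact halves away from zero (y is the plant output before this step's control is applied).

0 3 3.750 0.000
1 3 5.578 0.938
2 3 6.718 1.676
3 3 7.409 2.182
4 3 7.821 2.507
5 3 8.064 2.707
6 3 8.205 2.828
7 3 8.288 2.900
8 3 8.335 2.942
9 3 8.363 2.966
10 3 8.379 2.981
11 3 8.388 2.989
12 3 8.393 2.994
13 3 8.396 2.996

(exact arithmetic carried between steps; '≈' marks a value shown rounded to 6 d.p. or computed from one; I and e_prev carry over from the previous line; the table rounds u and y to 3 d.p., halves away from zero)
n=0: y=0, sp=3, e=sp−y=3; I=3, D=e−e_prev=3; u=1/4·3+1·3+0·3=3.75; next y=3/10·0+1/4·3.75=0.9375
n=1: y=0.9375, sp=3, e=sp−y=2.0625; I=5.0625, D=e−e_prev=-0.9375; u=1/4·2.0625+1·5.0625+0·(-0.9375)=5.578125; next y=3/10·0.9375+1/4·5.578125≈1.675781
n=2: y≈1.675781, sp=3, e=sp−y≈1.324219; I≈6.386719, D=e−e_prev≈-0.738281; u=1/4·1.324219+1·6.386719+0·(-0.738281)≈6.717773; next y=3/10·1.675781+1/4·6.717773≈2.182178
n=3: y≈2.182178, sp=3, e=sp−y≈0.817822; I≈7.204541, D=e−e_prev≈-0.506396; u=1/4·0.817822+1·7.204541+0·(-0.506396)≈7.408997; next y=3/10·2.182178+1/4·7.408997≈2.506902
n=4: y≈2.506902, sp=3, e=sp−y≈0.493098; I≈7.697639, D=e−e_prev≈-0.324725; u=1/4·0.493098+1·7.697639+0·(-0.324725)≈7.820913; next y=3/10·2.506902+1/4·7.820913≈2.707299
n=5: y≈2.707299, sp=3, e=sp−y≈0.292701; I≈7.990340, D=e−e_prev≈-0.200397; u=1/4·0.292701+1·7.990340+0·(-0.200397)≈8.063515; next y=3/10·2.707299+1/4·8.063515≈2.828068
n=6: y≈2.828068, sp=3, e=sp−y≈0.171932; I≈8.162271, D=e−e_prev≈-0.120769; u=1/4·0.171932+1·8.162271+0·(-0.120769)≈8.205254; next y=3/10·2.828068+1/4·8.205254≈2.899734
n=7: y≈2.899734, sp=3, e=sp−y≈0.100266; I≈8.262537, D=e−e_prev≈-0.071666; u=1/4·0.100266+1·8.262537+0·(-0.071666)≈8.287604; next y=3/10·2.899734+1/4·8.287604≈2.941821
n=8: y≈2.941821, sp=3, e=sp−y≈0.058179; I≈8.320716, D=e−e_prev≈-0.042087; u=1/4·0.058179+1·8.320716+0·(-0.042087)≈8.335261; next y=3/10·2.941821+1/4·8.335261≈2.966362
n=9: y≈2.966362, sp=3, e=sp−y≈0.033638; I≈8.354354, D=e−e_prev≈-0.024540; u=1/4·0.033638+1·8.354354+0·(-0.024540)≈8.362764; next y=3/10·2.966362+1/4·8.362764≈2.980599
n=10: y≈2.980599, sp=3, e=sp−y≈0.019401; I≈8.373755, D=e−e_prev≈-0.014238; u=1/4·0.019401+1·8.373755+0·(-0.014238)≈8.378605; next y=3/10·2.980599+1/4·8.378605≈2.988831
n=11: y≈2.988831, sp=3, e=sp−y≈0.011169; I≈8.384924, D=e−e_prev≈-0.008232; u=1/4·0.011169+1·8.384924+0·(-0.008232)≈8.387716; next y=3/10·2.988831+1/4·8.387716≈2.993578
n=12: y≈2.993578, sp=3, e=sp−y≈0.006422; I≈8.391346, D=e−e_prev≈-0.004747; u=1/4·0.006422+1·8.391346+0·(-0.004747)≈8.392951; next y=3/10·2.993578+1/4·8.392951≈2.996311
n=13: y≈2.996311, sp=3, e=sp−y≈0.003689; I≈8.395034, D=e−e_prev≈-0.002733; u=1/4·0.003689+1·8.395034+0·(-0.002733)≈8.395956; next y=3/10·2.996311+1/4·8.395956≈2.997882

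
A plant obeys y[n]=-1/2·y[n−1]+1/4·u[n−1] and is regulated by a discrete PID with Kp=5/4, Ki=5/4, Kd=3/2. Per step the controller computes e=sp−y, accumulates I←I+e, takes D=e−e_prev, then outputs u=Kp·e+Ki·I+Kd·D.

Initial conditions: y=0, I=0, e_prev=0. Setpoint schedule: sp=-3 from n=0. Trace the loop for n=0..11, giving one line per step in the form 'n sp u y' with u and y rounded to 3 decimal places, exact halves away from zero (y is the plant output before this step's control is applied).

(exact arithmetic carried between steps; '≈' marks a value shown rounded to 6 d.p. or computed from one; I and e_prev carry over from the previous line; the table rounds u and y to 3 d.p., halves away from zero)
n=0: y=0, sp=-3, e=sp−y=-3; I=-3, D=e−e_prev=-3; u=5/4·(-3)+5/4·(-3)+3/2·(-3)=-12; next y=-1/2·0+1/4·(-12)=-3
n=1: y=-3, sp=-3, e=sp−y=0; I=-3, D=e−e_prev=3; u=5/4·0+5/4·(-3)+3/2·3=0.75; next y=-1/2·(-3)+1/4·0.75=1.6875
n=2: y=1.6875, sp=-3, e=sp−y=-4.6875; I=-7.6875, D=e−e_prev=-4.6875; u=5/4·(-4.6875)+5/4·(-7.6875)+3/2·(-4.6875)=-22.5; next y=-1/2·1.6875+1/4·(-22.5)=-6.46875
n=3: y=-6.46875, sp=-3, e=sp−y=3.46875; I=-4.21875, D=e−e_prev=8.15625; u=5/4·3.46875+5/4·(-4.21875)+3/2·8.15625=11.296875; next y=-1/2·(-6.46875)+1/4·11.296875≈6.058594
n=4: y≈6.058594, sp=-3, e=sp−y≈-9.058594; I≈-13.277344, D=e−e_prev≈-12.527344; u=5/4·(-9.058594)+5/4·(-13.277344)+3/2·(-12.527344)≈-46.710938; next y=-1/2·6.058594+1/4·(-46.710938)≈-14.707031
n=5: y≈-14.707031, sp=-3, e=sp−y≈11.707031; I≈-1.570313, D=e−e_prev≈20.765625; u=5/4·11.707031+5/4·(-1.570313)+3/2·20.765625≈43.819336; next y=-1/2·(-14.707031)+1/4·43.819336≈18.308350
n=6: y≈18.308350, sp=-3, e=sp−y≈-21.308350; I≈-22.878662, D=e−e_prev≈-33.015381; u=5/4·(-21.308350)+5/4·(-22.878662)+3/2·(-33.015381)≈-104.756836; next y=-1/2·18.308350+1/4·(-104.756836)≈-35.343384
n=7: y≈-35.343384, sp=-3, e=sp−y≈32.343384; I≈9.464722, D=e−e_prev≈53.651733; u=5/4·32.343384+5/4·9.464722+3/2·53.651733≈132.737732; next y=-1/2·(-35.343384)+1/4·132.737732≈50.856125
n=8: y≈50.856125, sp=-3, e=sp−y≈-53.856125; I≈-44.391403, D=e−e_prev≈-86.199509; u=5/4·(-53.856125)+5/4·(-44.391403)+3/2·(-86.199509)≈-252.108673; next y=-1/2·50.856125+1/4·(-252.108673)≈-88.455231
n=9: y≈-88.455231, sp=-3, e=sp−y≈85.455231; I≈41.063828, D=e−e_prev≈139.311356; u=5/4·85.455231+5/4·41.063828+3/2·139.311356≈367.115856; next y=-1/2·(-88.455231)+1/4·367.115856≈136.006579
n=10: y≈136.006579, sp=-3, e=sp−y≈-139.006579; I≈-97.942752, D=e−e_prev≈-224.461810; u=5/4·(-139.006579)+5/4·(-97.942752)+3/2·(-224.461810)≈-632.879379; next y=-1/2·136.006579+1/4·(-632.879379)≈-226.223135
n=11: y≈-226.223135, sp=-3, e=sp−y≈223.223135; I≈125.280383, D=e−e_prev≈362.229714; u=5/4·223.223135+5/4·125.280383+3/2·362.229714≈978.973967; next y=-1/2·(-226.223135)+1/4·978.973967≈357.855059

0 -3 -12.000 0.000
1 -3 0.750 -3.000
2 -3 -22.500 1.688
3 -3 11.297 -6.469
4 -3 -46.711 6.059
5 -3 43.819 -14.707
6 -3 -104.757 18.308
7 -3 132.738 -35.343
8 -3 -252.109 50.856
9 -3 367.116 -88.455
10 -3 -632.879 136.007
11 -3 978.974 -226.223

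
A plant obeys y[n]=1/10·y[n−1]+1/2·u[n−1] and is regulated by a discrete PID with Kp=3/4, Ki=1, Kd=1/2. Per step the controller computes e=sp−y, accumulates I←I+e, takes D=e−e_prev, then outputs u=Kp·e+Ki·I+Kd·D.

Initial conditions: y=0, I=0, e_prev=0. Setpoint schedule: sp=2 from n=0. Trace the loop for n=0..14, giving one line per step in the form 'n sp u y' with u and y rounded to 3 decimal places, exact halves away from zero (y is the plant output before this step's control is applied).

0 2 4.500 0.000
1 2 0.438 2.250
2 2 5.377 0.444
3 2 0.880 2.733
4 2 5.835 0.713
5 2 0.992 2.989
6 2 6.078 0.795
7 2 0.958 3.118
8 2 6.238 0.791
9 2 0.867 3.198
10 2 6.374 0.753
11 2 0.753 3.262
12 2 6.504 0.703
13 2 0.627 3.322
14 2 6.637 0.646

(exact arithmetic carried between steps; '≈' marks a value shown rounded to 6 d.p. or computed from one; I and e_prev carry over from the previous line; the table rounds u and y to 3 d.p., halves away from zero)
n=0: y=0, sp=2, e=sp−y=2; I=2, D=e−e_prev=2; u=3/4·2+1·2+1/2·2=4.5; next y=1/10·0+1/2·4.5=2.25
n=1: y=2.25, sp=2, e=sp−y=-0.25; I=1.75, D=e−e_prev=-2.25; u=3/4·(-0.25)+1·1.75+1/2·(-2.25)=0.4375; next y=1/10·2.25+1/2·0.4375=0.44375
n=2: y=0.44375, sp=2, e=sp−y=1.55625; I=3.30625, D=e−e_prev=1.80625; u=3/4·1.55625+1·3.30625+1/2·1.80625≈5.376563; next y=1/10·0.44375+1/2·5.376563≈2.732656
n=3: y≈2.732656, sp=2, e=sp−y≈-0.732656; I≈2.573594, D=e−e_prev≈-2.288906; u=3/4·(-0.732656)+1·2.573594+1/2·(-2.288906)≈0.879648; next y=1/10·2.732656+1/2·0.879648≈0.713090
n=4: y≈0.713090, sp=2, e=sp−y≈1.286910; I≈3.860504, D=e−e_prev≈2.019566; u=3/4·1.286910+1·3.860504+1/2·2.019566≈5.835470; next y=1/10·0.713090+1/2·5.835470≈2.989044
n=5: y≈2.989044, sp=2, e=sp−y≈-0.989044; I≈2.871460, D=e−e_prev≈-2.275954; u=3/4·(-0.989044)+1·2.871460+1/2·(-2.275954)≈0.991700; next y=1/10·2.989044+1/2·0.991700≈0.794754
n=6: y≈0.794754, sp=2, e=sp−y≈1.205246; I≈4.076706, D=e−e_prev≈2.194289; u=3/4·1.205246+1·4.076706+1/2·2.194289≈6.077784; next y=1/10·0.794754+1/2·6.077784≈3.118368
n=7: y≈3.118368, sp=2, e=sp−y≈-1.118368; I≈2.958338, D=e−e_prev≈-2.323613; u=3/4·(-1.118368)+1·2.958338+1/2·(-2.323613)≈0.957756; next y=1/10·3.118368+1/2·0.957756≈0.790715
n=8: y≈0.790715, sp=2, e=sp−y≈1.209285; I≈4.167623, D=e−e_prev≈2.327653; u=3/4·1.209285+1·4.167623+1/2·2.327653≈6.238414; next y=1/10·0.790715+1/2·6.238414≈3.198278
n=9: y≈3.198278, sp=2, e=sp−y≈-1.198278; I≈2.969345, D=e−e_prev≈-2.407564; u=3/4·(-1.198278)+1·2.969345+1/2·(-2.407564)≈0.866854; next y=1/10·3.198278+1/2·0.866854≈0.753255
n=10: y≈0.753255, sp=2, e=sp−y≈1.246745; I≈4.216090, D=e−e_prev≈2.445024; u=3/4·1.246745+1·4.216090+1/2·2.445024≈6.373661; next y=1/10·0.753255+1/2·6.373661≈3.262156
n=11: y≈3.262156, sp=2, e=sp−y≈-1.262156; I≈2.953934, D=e−e_prev≈-2.508901; u=3/4·(-1.262156)+1·2.953934+1/2·(-2.508901)≈0.752867; next y=1/10·3.262156+1/2·0.752867≈0.702649
n=12: y≈0.702649, sp=2, e=sp−y≈1.297351; I≈4.251285, D=e−e_prev≈2.559507; u=3/4·1.297351+1·4.251285+1/2·2.559507≈6.504052; next y=1/10·0.702649+1/2·6.504052≈3.322291
n=13: y≈3.322291, sp=2, e=sp−y≈-1.322291; I≈2.928994, D=e−e_prev≈-2.619642; u=3/4·(-1.322291)+1·2.928994+1/2·(-2.619642)≈0.627455; next y=1/10·3.322291+1/2·0.627455≈0.645957
n=14: y≈0.645957, sp=2, e=sp−y≈1.354043; I≈4.283038, D=e−e_prev≈2.676334; u=3/4·1.354043+1·4.283038+1/2·2.676334≈6.636737; next y=1/10·0.645957+1/2·6.636737≈3.382964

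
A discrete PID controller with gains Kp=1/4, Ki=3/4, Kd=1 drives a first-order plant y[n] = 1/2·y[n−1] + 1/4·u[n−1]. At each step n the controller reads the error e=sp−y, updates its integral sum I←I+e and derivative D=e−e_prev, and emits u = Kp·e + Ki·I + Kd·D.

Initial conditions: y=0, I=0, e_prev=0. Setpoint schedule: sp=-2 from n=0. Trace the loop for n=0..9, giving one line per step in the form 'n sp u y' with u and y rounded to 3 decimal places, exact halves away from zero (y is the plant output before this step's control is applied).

(exact arithmetic carried between steps; '≈' marks a value shown rounded to 6 d.p. or computed from one; I and e_prev carry over from the previous line; the table rounds u and y to 3 d.p., halves away from zero)
n=0: y=0, sp=-2, e=sp−y=-2; I=-2, D=e−e_prev=-2; u=1/4·(-2)+3/4·(-2)+1·(-2)=-4; next y=1/2·0+1/4·(-4)=-1
n=1: y=-1, sp=-2, e=sp−y=-1; I=-3, D=e−e_prev=1; u=1/4·(-1)+3/4·(-3)+1·1=-1.5; next y=1/2·(-1)+1/4·(-1.5)=-0.875
n=2: y=-0.875, sp=-2, e=sp−y=-1.125; I=-4.125, D=e−e_prev=-0.125; u=1/4·(-1.125)+3/4·(-4.125)+1·(-0.125)=-3.5; next y=1/2·(-0.875)+1/4·(-3.5)=-1.3125
n=3: y=-1.3125, sp=-2, e=sp−y=-0.6875; I=-4.8125, D=e−e_prev=0.4375; u=1/4·(-0.6875)+3/4·(-4.8125)+1·0.4375=-3.34375; next y=1/2·(-1.3125)+1/4·(-3.34375)≈-1.492188
n=4: y≈-1.492188, sp=-2, e=sp−y≈-0.507813; I≈-5.320313, D=e−e_prev≈0.179688; u=1/4·(-0.507813)+3/4·(-5.320313)+1·0.179688≈-3.9375; next y=1/2·(-1.492188)+1/4·(-3.9375)≈-1.730469
n=5: y≈-1.730469, sp=-2, e=sp−y≈-0.269531; I≈-5.589844, D=e−e_prev≈0.238281; u=1/4·(-0.269531)+3/4·(-5.589844)+1·0.238281≈-4.021484; next y=1/2·(-1.730469)+1/4·(-4.021484)≈-1.870605
n=6: y≈-1.870605, sp=-2, e=sp−y≈-0.129395; I≈-5.719238, D=e−e_prev≈0.140137; u=1/4·(-0.129395)+3/4·(-5.719238)+1·0.140137≈-4.181641; next y=1/2·(-1.870605)+1/4·(-4.181641)≈-1.980713
n=7: y≈-1.980713, sp=-2, e=sp−y≈-0.019287; I≈-5.738525, D=e−e_prev≈0.110107; u=1/4·(-0.019287)+3/4·(-5.738525)+1·0.110107≈-4.198608; next y=1/2·(-1.980713)+1/4·(-4.198608)≈-2.040009
n=8: y≈-2.040009, sp=-2, e=sp−y≈0.040009; I≈-5.698517, D=e−e_prev≈0.059296; u=1/4·0.040009+3/4·(-5.698517)+1·0.059296≈-4.204590; next y=1/2·(-2.040009)+1/4·(-4.204590)≈-2.071152
n=9: y≈-2.071152, sp=-2, e=sp−y≈0.071152; I≈-5.627365, D=e−e_prev≈0.031143; u=1/4·0.071152+3/4·(-5.627365)+1·0.031143≈-4.171593; next y=1/2·(-2.071152)+1/4·(-4.171593)≈-2.078474

0 -2 -4.000 0.000
1 -2 -1.500 -1.000
2 -2 -3.500 -0.875
3 -2 -3.344 -1.313
4 -2 -3.938 -1.492
5 -2 -4.021 -1.730
6 -2 -4.182 -1.871
7 -2 -4.199 -1.981
8 -2 -4.205 -2.040
9 -2 -4.172 -2.071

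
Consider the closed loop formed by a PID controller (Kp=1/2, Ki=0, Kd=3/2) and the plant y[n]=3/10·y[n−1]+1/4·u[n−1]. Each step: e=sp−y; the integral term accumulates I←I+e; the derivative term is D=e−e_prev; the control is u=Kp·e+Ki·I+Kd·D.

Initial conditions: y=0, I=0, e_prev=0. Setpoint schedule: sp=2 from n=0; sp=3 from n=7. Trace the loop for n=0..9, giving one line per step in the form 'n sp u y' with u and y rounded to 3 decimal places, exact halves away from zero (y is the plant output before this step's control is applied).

(exact arithmetic carried between steps; '≈' marks a value shown rounded to 6 d.p. or computed from one; I and e_prev carry over from the previous line; the table rounds u and y to 3 d.p., halves away from zero)
n=0: y=0, sp=2, e=sp−y=2; I=2, D=e−e_prev=2; u=1/2·2+0·2+3/2·2=4; next y=3/10·0+1/4·4=1
n=1: y=1, sp=2, e=sp−y=1; I=3, D=e−e_prev=-1; u=1/2·1+0·3+3/2·(-1)=-1; next y=3/10·1+1/4·(-1)=0.05
n=2: y=0.05, sp=2, e=sp−y=1.95; I=4.95, D=e−e_prev=0.95; u=1/2·1.95+0·4.95+3/2·0.95=2.4; next y=3/10·0.05+1/4·2.4=0.615
n=3: y=0.615, sp=2, e=sp−y=1.385; I=6.335, D=e−e_prev=-0.565; u=1/2·1.385+0·6.335+3/2·(-0.565)=-0.155; next y=3/10·0.615+1/4·(-0.155)=0.14575
n=4: y=0.14575, sp=2, e=sp−y=1.85425; I=8.18925, D=e−e_prev=0.46925; u=1/2·1.85425+0·8.18925+3/2·0.46925=1.631; next y=3/10·0.14575+1/4·1.631=0.451475
n=5: y=0.451475, sp=2, e=sp−y=1.548525; I=9.737775, D=e−e_prev=-0.305725; u=1/2·1.548525+0·9.737775+3/2·(-0.305725)=0.315675; next y=3/10·0.451475+1/4·0.315675≈0.214361
n=6: y≈0.214361, sp=2, e=sp−y≈1.785639; I≈11.523414, D=e−e_prev≈0.237114; u=1/2·1.785639+0·11.523414+3/2·0.237114≈1.24849; next y=3/10·0.214361+1/4·1.24849≈0.376431
n=7: y≈0.376431, sp=3, e=sp−y≈2.623569; I≈14.146983, D=e−e_prev≈0.837930; u=1/2·2.623569+0·14.146983+3/2·0.837930≈2.568680; next y=3/10·0.376431+1/4·2.568680≈0.755099
n=8: y≈0.755099, sp=3, e=sp−y≈2.244901; I≈16.391884, D=e−e_prev≈-0.378668; u=1/2·2.244901+0·16.391884+3/2·(-0.378668)≈0.554448; next y=3/10·0.755099+1/4·0.554448≈0.365142
n=9: y≈0.365142, sp=3, e=sp−y≈2.634858; I≈19.026742, D=e−e_prev≈0.389958; u=1/2·2.634858+0·19.026742+3/2·0.389958≈1.902366; next y=3/10·0.365142+1/4·1.902366≈0.585134

0 2 4.000 0.000
1 2 -1.000 1.000
2 2 2.400 0.050
3 2 -0.155 0.615
4 2 1.631 0.146
5 2 0.316 0.451
6 2 1.248 0.214
7 3 2.569 0.376
8 3 0.554 0.755
9 3 1.902 0.365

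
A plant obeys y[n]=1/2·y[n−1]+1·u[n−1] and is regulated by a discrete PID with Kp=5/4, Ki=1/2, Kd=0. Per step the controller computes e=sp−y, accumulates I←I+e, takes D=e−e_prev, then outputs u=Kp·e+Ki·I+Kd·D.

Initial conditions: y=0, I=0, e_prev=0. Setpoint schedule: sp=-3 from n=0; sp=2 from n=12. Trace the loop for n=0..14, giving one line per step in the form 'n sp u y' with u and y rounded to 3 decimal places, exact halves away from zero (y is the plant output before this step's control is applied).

(exact arithmetic carried between steps; '≈' marks a value shown rounded to 6 d.p. or computed from one; I and e_prev carry over from the previous line; the table rounds u and y to 3 d.p., halves away from zero)
n=0: y=0, sp=-3, e=sp−y=-3; I=-3, D=e−e_prev=-3; u=5/4·(-3)+1/2·(-3)+0·(-3)=-5.25; next y=1/2·0+1·(-5.25)=-5.25
n=1: y=-5.25, sp=-3, e=sp−y=2.25; I=-0.75, D=e−e_prev=5.25; u=5/4·2.25+1/2·(-0.75)+0·5.25=2.4375; next y=1/2·(-5.25)+1·2.4375=-0.1875
n=2: y=-0.1875, sp=-3, e=sp−y=-2.8125; I=-3.5625, D=e−e_prev=-5.0625; u=5/4·(-2.8125)+1/2·(-3.5625)+0·(-5.0625)=-5.296875; next y=1/2·(-0.1875)+1·(-5.296875)=-5.390625
n=3: y=-5.390625, sp=-3, e=sp−y=2.390625; I=-1.171875, D=e−e_prev=5.203125; u=5/4·2.390625+1/2·(-1.171875)+0·5.203125≈2.402344; next y=1/2·(-5.390625)+1·2.402344≈-0.292969
n=4: y≈-0.292969, sp=-3, e=sp−y≈-2.707031; I≈-3.878906, D=e−e_prev≈-5.097656; u=5/4·(-2.707031)+1/2·(-3.878906)+0·(-5.097656)≈-5.323242; next y=1/2·(-0.292969)+1·(-5.323242)≈-5.469727
n=5: y≈-5.469727, sp=-3, e=sp−y≈2.469727; I≈-1.409180, D=e−e_prev≈5.176758; u=5/4·2.469727+1/2·(-1.409180)+0·5.176758≈2.382568; next y=1/2·(-5.469727)+1·2.382568≈-0.352295
n=6: y≈-0.352295, sp=-3, e=sp−y≈-2.647705; I≈-4.056885, D=e−e_prev≈-5.117432; u=5/4·(-2.647705)+1/2·(-4.056885)+0·(-5.117432)≈-5.338074; next y=1/2·(-0.352295)+1·(-5.338074)≈-5.514221
n=7: y≈-5.514221, sp=-3, e=sp−y≈2.514221; I≈-1.542664, D=e−e_prev≈5.161926; u=5/4·2.514221+1/2·(-1.542664)+0·5.161926≈2.371445; next y=1/2·(-5.514221)+1·2.371445≈-0.385666
n=8: y≈-0.385666, sp=-3, e=sp−y≈-2.614334; I≈-4.156998, D=e−e_prev≈-5.128555; u=5/4·(-2.614334)+1/2·(-4.156998)+0·(-5.128555)≈-5.346416; next y=1/2·(-0.385666)+1·(-5.346416)≈-5.539249
n=9: y≈-5.539249, sp=-3, e=sp−y≈2.539249; I≈-1.617748, D=e−e_prev≈5.153584; u=5/4·2.539249+1/2·(-1.617748)+0·5.153584≈2.365188; next y=1/2·(-5.539249)+1·2.365188≈-0.404437
n=10: y≈-0.404437, sp=-3, e=sp−y≈-2.595563; I≈-4.213311, D=e−e_prev≈-5.134812; u=5/4·(-2.595563)+1/2·(-4.213311)+0·(-5.134812)≈-5.351109; next y=1/2·(-0.404437)+1·(-5.351109)≈-5.553328
n=11: y≈-5.553328, sp=-3, e=sp−y≈2.553328; I≈-1.659983, D=e−e_prev≈5.148891; u=5/4·2.553328+1/2·(-1.659983)+0·5.148891≈2.361668; next y=1/2·(-5.553328)+1·2.361668≈-0.414996
n=12: y≈-0.414996, sp=2, e=sp−y≈2.414996; I≈0.755012, D=e−e_prev≈-0.138332; u=5/4·2.414996+1/2·0.755012+0·(-0.138332)≈3.396251; next y=1/2·(-0.414996)+1·3.396251≈3.188753
n=13: y≈3.188753, sp=2, e=sp−y≈-1.188753; I≈-0.433741, D=e−e_prev≈-3.603749; u=5/4·(-1.188753)+1/2·(-0.433741)+0·(-3.603749)≈-1.702812; next y=1/2·3.188753+1·(-1.702812)≈-0.108435
n=14: y≈-0.108435, sp=2, e=sp−y≈2.108435; I≈1.674695, D=e−e_prev≈3.297188; u=5/4·2.108435+1/2·1.674695+0·3.297188≈3.472891; next y=1/2·(-0.108435)+1·3.472891≈3.418674

0 -3 -5.250 0.000
1 -3 2.438 -5.250
2 -3 -5.297 -0.188
3 -3 2.402 -5.391
4 -3 -5.323 -0.293
5 -3 2.383 -5.470
6 -3 -5.338 -0.352
7 -3 2.371 -5.514
8 -3 -5.346 -0.386
9 -3 2.365 -5.539
10 -3 -5.351 -0.404
11 -3 2.362 -5.553
12 2 3.396 -0.415
13 2 -1.703 3.189
14 2 3.473 -0.108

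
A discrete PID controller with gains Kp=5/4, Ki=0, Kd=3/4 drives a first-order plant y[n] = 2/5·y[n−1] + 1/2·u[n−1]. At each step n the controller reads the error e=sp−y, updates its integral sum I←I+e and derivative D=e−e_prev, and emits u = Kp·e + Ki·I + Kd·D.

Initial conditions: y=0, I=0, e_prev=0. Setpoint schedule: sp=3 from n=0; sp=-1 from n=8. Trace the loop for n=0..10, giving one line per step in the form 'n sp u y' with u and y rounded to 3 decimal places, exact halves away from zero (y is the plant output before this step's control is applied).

0 3 6.000 0.000
1 3 -2.250 3.000
2 3 5.850 0.075
3 3 -2.104 2.955
4 3 5.706 0.130
5 3 -1.963 2.905
6 3 5.567 0.181
7 3 -1.826 2.856
8 -1 -2.567 0.229
9 -1 1.305 -1.192
10 -1 -2.495 0.176

(exact arithmetic carried between steps; '≈' marks a value shown rounded to 6 d.p. or computed from one; I and e_prev carry over from the previous line; the table rounds u and y to 3 d.p., halves away from zero)
n=0: y=0, sp=3, e=sp−y=3; I=3, D=e−e_prev=3; u=5/4·3+0·3+3/4·3=6; next y=2/5·0+1/2·6=3
n=1: y=3, sp=3, e=sp−y=0; I=3, D=e−e_prev=-3; u=5/4·0+0·3+3/4·(-3)=-2.25; next y=2/5·3+1/2·(-2.25)=0.075
n=2: y=0.075, sp=3, e=sp−y=2.925; I=5.925, D=e−e_prev=2.925; u=5/4·2.925+0·5.925+3/4·2.925=5.85; next y=2/5·0.075+1/2·5.85=2.955
n=3: y=2.955, sp=3, e=sp−y=0.045; I=5.97, D=e−e_prev=-2.88; u=5/4·0.045+0·5.97+3/4·(-2.88)=-2.10375; next y=2/5·2.955+1/2·(-2.10375)=0.130125
n=4: y=0.130125, sp=3, e=sp−y=2.869875; I=8.839875, D=e−e_prev=2.824875; u=5/4·2.869875+0·8.839875+3/4·2.824875=5.706; next y=2/5·0.130125+1/2·5.706=2.90505
n=5: y=2.90505, sp=3, e=sp−y=0.09495; I=8.934825, D=e−e_prev=-2.774925; u=5/4·0.09495+0·8.934825+3/4·(-2.774925)≈-1.962506; next y=2/5·2.90505+1/2·(-1.962506)≈0.180767
n=6: y≈0.180767, sp=3, e=sp−y≈2.819233; I≈11.754058, D=e−e_prev≈2.724283; u=5/4·2.819233+0·11.754058+3/4·2.724283≈5.567254; next y=2/5·0.180767+1/2·5.567254≈2.855934
n=7: y≈2.855934, sp=3, e=sp−y≈0.144066; I≈11.898125, D=e−e_prev≈-2.675167; u=5/4·0.144066+0·11.898125+3/4·(-2.675167)≈-1.826292; next y=2/5·2.855934+1/2·(-1.826292)≈0.229227
n=8: y≈0.229227, sp=-1, e=sp−y≈-1.229227; I≈10.668897, D=e−e_prev≈-1.373294; u=5/4·(-1.229227)+0·10.668897+3/4·(-1.373294)≈-2.566505; next y=2/5·0.229227+1/2·(-2.566505)≈-1.191561
n=9: y≈-1.191561, sp=-1, e=sp−y≈0.191561; I≈10.860458, D=e−e_prev≈1.420789; u=5/4·0.191561+0·10.860458+3/4·1.420789≈1.305043; next y=2/5·(-1.191561)+1/2·1.305043≈0.175897
n=10: y≈0.175897, sp=-1, e=sp−y≈-1.175897; I≈9.684561, D=e−e_prev≈-1.367458; u=5/4·(-1.175897)+0·9.684561+3/4·(-1.367458)≈-2.495465; next y=2/5·0.175897+1/2·(-2.495465)≈-1.177374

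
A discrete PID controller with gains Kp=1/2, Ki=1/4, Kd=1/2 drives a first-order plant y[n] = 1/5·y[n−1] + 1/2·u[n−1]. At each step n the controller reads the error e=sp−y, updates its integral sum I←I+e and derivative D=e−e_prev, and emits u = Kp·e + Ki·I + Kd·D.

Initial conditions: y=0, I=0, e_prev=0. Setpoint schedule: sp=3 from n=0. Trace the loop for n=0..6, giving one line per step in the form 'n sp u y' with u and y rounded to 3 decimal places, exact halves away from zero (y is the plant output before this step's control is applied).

(exact arithmetic carried between steps; '≈' marks a value shown rounded to 6 d.p. or computed from one; I and e_prev carry over from the previous line; the table rounds u and y to 3 d.p., halves away from zero)
n=0: y=0, sp=3, e=sp−y=3; I=3, D=e−e_prev=3; u=1/2·3+1/4·3+1/2·3=3.75; next y=1/5·0+1/2·3.75=1.875
n=1: y=1.875, sp=3, e=sp−y=1.125; I=4.125, D=e−e_prev=-1.875; u=1/2·1.125+1/4·4.125+1/2·(-1.875)=0.65625; next y=1/5·1.875+1/2·0.65625=0.703125
n=2: y=0.703125, sp=3, e=sp−y=2.296875; I=6.421875, D=e−e_prev=1.171875; u=1/2·2.296875+1/4·6.421875+1/2·1.171875≈3.339844; next y=1/5·0.703125+1/2·3.339844≈1.810547
n=3: y≈1.810547, sp=3, e=sp−y≈1.189453; I≈7.611328, D=e−e_prev≈-1.107422; u=1/2·1.189453+1/4·7.611328+1/2·(-1.107422)≈1.943848; next y=1/5·1.810547+1/2·1.943848≈1.334033
n=4: y≈1.334033, sp=3, e=sp−y≈1.665967; I≈9.277295, D=e−e_prev≈0.476514; u=1/2·1.665967+1/4·9.277295+1/2·0.476514≈3.390564; next y=1/5·1.334033+1/2·3.390564≈1.962089
n=5: y≈1.962089, sp=3, e=sp−y≈1.037911; I≈10.315206, D=e−e_prev≈-0.628055; u=1/2·1.037911+1/4·10.315206+1/2·(-0.628055)≈2.783730; next y=1/5·1.962089+1/2·2.783730≈1.784283
n=6: y≈1.784283, sp=3, e=sp−y≈1.215717; I≈11.530924, D=e−e_prev≈0.177806; u=1/2·1.215717+1/4·11.530924+1/2·0.177806≈3.579493; next y=1/5·1.784283+1/2·3.579493≈2.146603

0 3 3.750 0.000
1 3 0.656 1.875
2 3 3.340 0.703
3 3 1.944 1.811
4 3 3.391 1.334
5 3 2.784 1.962
6 3 3.579 1.784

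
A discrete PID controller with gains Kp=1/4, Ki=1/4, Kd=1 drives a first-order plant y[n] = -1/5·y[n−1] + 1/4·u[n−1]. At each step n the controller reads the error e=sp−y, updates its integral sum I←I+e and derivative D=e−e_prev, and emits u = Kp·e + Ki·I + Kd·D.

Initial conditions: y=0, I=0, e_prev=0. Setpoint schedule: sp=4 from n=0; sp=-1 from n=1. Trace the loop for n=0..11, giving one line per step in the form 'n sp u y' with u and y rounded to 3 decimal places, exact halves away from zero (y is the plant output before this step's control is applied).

(exact arithmetic carried between steps; '≈' marks a value shown rounded to 6 d.p. or computed from one; I and e_prev carry over from the previous line; the table rounds u and y to 3 d.p., halves away from zero)
n=0: y=0, sp=4, e=sp−y=4; I=4, D=e−e_prev=4; u=1/4·4+1/4·4+1·4=6; next y=-1/5·0+1/4·6=1.5
n=1: y=1.5, sp=-1, e=sp−y=-2.5; I=1.5, D=e−e_prev=-6.5; u=1/4·(-2.5)+1/4·1.5+1·(-6.5)=-6.75; next y=-1/5·1.5+1/4·(-6.75)=-1.9875
n=2: y=-1.9875, sp=-1, e=sp−y=0.9875; I=2.4875, D=e−e_prev=3.4875; u=1/4·0.9875+1/4·2.4875+1·3.4875=4.35625; next y=-1/5·(-1.9875)+1/4·4.35625≈1.486563
n=3: y≈1.486563, sp=-1, e=sp−y≈-2.486563; I≈0.000938, D=e−e_prev≈-3.474063; u=1/4·(-2.486563)+1/4·0.000938+1·(-3.474063)≈-4.095469; next y=-1/5·1.486563+1/4·(-4.095469)≈-1.321180
n=4: y≈-1.321180, sp=-1, e=sp−y≈0.321180; I≈0.322117, D=e−e_prev≈2.807742; u=1/4·0.321180+1/4·0.322117+1·2.807742≈2.968566; next y=-1/5·(-1.321180)+1/4·2.968566≈1.006378
n=5: y≈1.006378, sp=-1, e=sp−y≈-2.006378; I≈-1.684260, D=e−e_prev≈-2.327557; u=1/4·(-2.006378)+1/4·(-1.684260)+1·(-2.327557)≈-3.250217; next y=-1/5·1.006378+1/4·(-3.250217)≈-1.013830
n=6: y≈-1.013830, sp=-1, e=sp−y≈0.013830; I≈-1.670431, D=e−e_prev≈2.020207; u=1/4·0.013830+1/4·(-1.670431)+1·2.020207≈1.606057; next y=-1/5·(-1.013830)+1/4·1.606057≈0.604280
n=7: y≈0.604280, sp=-1, e=sp−y≈-1.604280; I≈-3.274711, D=e−e_prev≈-1.618110; u=1/4·(-1.604280)+1/4·(-3.274711)+1·(-1.618110)≈-2.837858; next y=-1/5·0.604280+1/4·(-2.837858)≈-0.830320
n=8: y≈-0.830320, sp=-1, e=sp−y≈-0.169680; I≈-3.444390, D=e−e_prev≈1.434601; u=1/4·(-0.169680)+1/4·(-3.444390)+1·1.434601≈0.531083; next y=-1/5·(-0.830320)+1/4·0.531083≈0.298835
n=9: y≈0.298835, sp=-1, e=sp−y≈-1.298835; I≈-4.743225, D=e−e_prev≈-1.129155; u=1/4·(-1.298835)+1/4·(-4.743225)+1·(-1.129155)≈-2.639670; next y=-1/5·0.298835+1/4·(-2.639670)≈-0.719685
n=10: y≈-0.719685, sp=-1, e=sp−y≈-0.280315; I≈-5.023541, D=e−e_prev≈1.018519; u=1/4·(-0.280315)+1/4·(-5.023541)+1·1.018519≈-0.307445; next y=-1/5·(-0.719685)+1/4·(-0.307445)≈0.067076
n=11: y≈0.067076, sp=-1, e=sp−y≈-1.067076; I≈-6.090616, D=e−e_prev≈-0.786760; u=1/4·(-1.067076)+1/4·(-6.090616)+1·(-0.786760)≈-2.576183; next y=-1/5·0.067076+1/4·(-2.576183)≈-0.657461

0 4 6.000 0.000
1 -1 -6.750 1.500
2 -1 4.356 -1.988
3 -1 -4.095 1.487
4 -1 2.969 -1.321
5 -1 -3.250 1.006
6 -1 1.606 -1.014
7 -1 -2.838 0.604
8 -1 0.531 -0.830
9 -1 -2.640 0.299
10 -1 -0.307 -0.720
11 -1 -2.576 0.067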